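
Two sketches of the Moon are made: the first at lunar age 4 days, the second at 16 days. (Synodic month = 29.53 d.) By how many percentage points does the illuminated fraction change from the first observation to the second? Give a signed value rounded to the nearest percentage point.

+81 percentage points

θ₁ = 360° × 4/29.53 = 48.8°, f₁ = (1 − cos θ₁)/2 = 0.170.
θ₂ = 360° × 16/29.53 = 195.1°, f₂ = (1 − cos θ₂)/2 = 0.983.
Change = f₂ − f₁ = +0.812 → +81 percentage points.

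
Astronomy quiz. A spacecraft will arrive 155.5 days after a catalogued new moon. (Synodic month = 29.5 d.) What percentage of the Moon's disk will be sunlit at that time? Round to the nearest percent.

155.5/29.5 = 5.271 lunations, so 5 complete cycles and 8.00 d into the next.
Phase angle: θ = 360°·(8.00 d)/(29.5 d) = 97.6°.
With cos θ = (-0.133), the lit fraction is (1 − (-0.133))/2 ≈ 0.566, so 57%.

57%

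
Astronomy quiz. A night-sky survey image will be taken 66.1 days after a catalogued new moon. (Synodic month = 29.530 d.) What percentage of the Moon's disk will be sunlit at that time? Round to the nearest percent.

46%

Reduce mod P: 66.1 − 2×29.530 = 7.04 d into the current lunation.
Phase angle: θ = 360°·(7.04 d)/(29.530 d) = 85.8°.
Illuminated fraction = (1 − cos 85.8°)/2 = (1 − 0.073)/2 ≈ 0.464, so 46%.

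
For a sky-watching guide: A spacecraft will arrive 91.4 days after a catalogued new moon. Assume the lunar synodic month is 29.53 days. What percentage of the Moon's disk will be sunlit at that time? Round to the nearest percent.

91.4 d spans 3 complete synodic months (3 × 29.53 = 88.59 d) plus 2.81 d.
Phase angle: θ = 360°·(2.81 d)/(29.53 d) = 34.3°.
cos 34.3° = 0.827, so f = (1 − 0.827)/2 = 0.087, so 9%.

9%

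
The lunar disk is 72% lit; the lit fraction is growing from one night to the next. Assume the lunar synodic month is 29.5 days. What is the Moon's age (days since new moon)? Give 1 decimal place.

9.5 days

cos θ = 1 − 2f = -0.440, giving a principal value of 116.1°.
Waxing ⇒ before full, so θ = 116.1°.
Age = 29.5 × 116.1°/360° ≈ 9.51 days.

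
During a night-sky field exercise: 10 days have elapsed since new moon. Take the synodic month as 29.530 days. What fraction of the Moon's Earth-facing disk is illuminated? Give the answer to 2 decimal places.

0.76

Phase angle: θ = 360°·(10 d)/(29.530 d) = 121.9°.
cos 121.9° = (-0.529), so f = (1 − (-0.529))/2 = 0.764.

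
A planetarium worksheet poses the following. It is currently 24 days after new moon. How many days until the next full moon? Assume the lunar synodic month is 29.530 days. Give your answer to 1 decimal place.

Full moon is 0.5 of the way through the cycle: age 0.5 × 29.530 = 14.765 d.
This lunation's full moon (14.765 d) has passed, so add one period: 44.295 − 24 = 20.295 days.

20.3 days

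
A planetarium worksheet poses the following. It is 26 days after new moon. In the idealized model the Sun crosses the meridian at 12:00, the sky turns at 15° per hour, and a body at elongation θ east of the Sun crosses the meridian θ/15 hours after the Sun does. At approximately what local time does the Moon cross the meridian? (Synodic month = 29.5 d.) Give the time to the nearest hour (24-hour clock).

Phase angle: θ = 360°·(26 d)/(29.5 d) = 317.3°.
At 15° of sky rotation per hour, 317.3° corresponds to a 21.15 h lag.
12:00 + 21.15 h ≈ 09:09 → 09:00 to the nearest hour.

09:00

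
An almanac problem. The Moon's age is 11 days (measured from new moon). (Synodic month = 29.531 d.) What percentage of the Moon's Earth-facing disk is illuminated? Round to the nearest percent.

The Moon has covered 11/29.531 of its cycle, so θ ≈ 360° × 11/29.531 = 134.1°.
With cos θ = (-0.696), the lit fraction is (1 − (-0.696))/2 ≈ 0.848, so 85%.

85%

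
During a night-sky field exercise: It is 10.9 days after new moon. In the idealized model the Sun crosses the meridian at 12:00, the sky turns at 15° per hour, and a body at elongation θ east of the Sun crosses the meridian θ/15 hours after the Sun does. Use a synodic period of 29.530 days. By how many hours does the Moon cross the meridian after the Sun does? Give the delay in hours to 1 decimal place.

8.9 h

The Moon has covered 10.9/29.530 of its cycle, so θ ≈ 360° × 10.9/29.530 = 132.9°.
Delay after the Sun = 132.9° / (15°/h) ≈ 8.86 h.
So the Moon crosses the meridian 8.86 h after the Sun.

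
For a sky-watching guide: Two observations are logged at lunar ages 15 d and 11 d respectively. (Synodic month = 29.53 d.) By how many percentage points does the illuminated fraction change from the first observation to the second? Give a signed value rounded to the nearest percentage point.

-15 percentage points

θ₁ = 360° × 15/29.53 = 182.9°, f₁ = (1 − cos θ₁)/2 = 0.999.
θ₂ = 360° × 11/29.53 = 134.1°, f₂ = (1 − cos θ₂)/2 = 0.848.
Change = f₂ − f₁ = -0.151 → -15 percentage points.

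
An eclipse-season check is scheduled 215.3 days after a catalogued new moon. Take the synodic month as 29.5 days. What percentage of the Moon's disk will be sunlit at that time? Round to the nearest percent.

65%

215.3 d spans 7 complete synodic months (7 × 29.5 = 206.50 d) plus 8.80 d.
Phase angle: θ = 360°·(8.80 d)/(29.5 d) = 107.4°.
With cos θ = (-0.299), the lit fraction is (1 − (-0.299))/2 ≈ 0.649, so 65%.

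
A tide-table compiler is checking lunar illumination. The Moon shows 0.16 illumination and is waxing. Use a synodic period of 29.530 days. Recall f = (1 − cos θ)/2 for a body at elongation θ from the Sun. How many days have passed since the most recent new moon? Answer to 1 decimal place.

3.9 days

Invert f = (1 − cos θ)/2 to get cos θ = 1 − 2(0.16) = 0.680, hence θ₀ = arccos 0.680 = 47.2°.
Before full moon the principal value applies: θ = 47.2°.
Age = 29.530 × 47.2°/360° ≈ 3.87 days.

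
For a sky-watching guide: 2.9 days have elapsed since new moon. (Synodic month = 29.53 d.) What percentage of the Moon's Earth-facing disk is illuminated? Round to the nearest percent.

9%

Phase angle: θ = 360°·(2.9 d)/(29.53 d) = 35.4°.
With cos θ = 0.816, the lit fraction is (1 − 0.816)/2 ≈ 0.092, so 9%.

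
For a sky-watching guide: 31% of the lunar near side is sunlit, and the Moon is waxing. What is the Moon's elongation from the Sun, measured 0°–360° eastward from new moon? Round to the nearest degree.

68°

From f = (1 − cos θ)/2: cos θ = 1 − 2×0.31 = 0.380; arccos → 67.7°.
Before full moon the principal value applies: θ = 67.7°.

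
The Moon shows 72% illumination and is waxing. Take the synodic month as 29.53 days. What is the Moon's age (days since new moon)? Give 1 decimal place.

9.5 days

Invert f = (1 − cos θ)/2 to get cos θ = 1 − 2(0.72) = -0.440, hence θ₀ = arccos -0.440 = 116.1°.
Waxing ⇒ before full, so θ = 116.1°.
At 360°/29.53 d per day, 116.1° corresponds to 9.52 days.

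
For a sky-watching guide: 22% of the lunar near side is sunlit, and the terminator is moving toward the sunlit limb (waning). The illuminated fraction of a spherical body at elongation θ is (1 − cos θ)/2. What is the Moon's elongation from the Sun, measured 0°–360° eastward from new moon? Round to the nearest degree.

Invert f = (1 − cos θ)/2 to get cos θ = 1 − 2(0.22) = 0.560, hence θ₀ = arccos 0.560 = 55.9°.
Since the Moon is past full (waning), take the reflex angle: θ = 360° − 55.9° = 304.1°.

304°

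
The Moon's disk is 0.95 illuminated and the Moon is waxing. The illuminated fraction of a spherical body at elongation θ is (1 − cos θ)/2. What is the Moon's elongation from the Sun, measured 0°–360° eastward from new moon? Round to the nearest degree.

154°

cos θ = 1 − 2f = -0.900, giving a principal value of 154.2°.
Before full moon the principal value applies: θ = 154.2°.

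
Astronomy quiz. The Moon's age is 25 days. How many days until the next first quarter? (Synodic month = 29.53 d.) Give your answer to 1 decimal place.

First quarter is 0.25 of the way through the cycle: age 0.25 × 29.53 = 7.383 d.
Already past this cycle's first quarter; the next is at 7.383 + 29.53 = 36.913 d, so 36.913 − 25 = 11.913 days.

11.9 days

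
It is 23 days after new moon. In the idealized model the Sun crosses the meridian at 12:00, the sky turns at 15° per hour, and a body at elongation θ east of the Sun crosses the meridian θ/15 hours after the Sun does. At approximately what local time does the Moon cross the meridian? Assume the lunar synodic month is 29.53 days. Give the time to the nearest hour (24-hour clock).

Phase angle: θ = 360°·(23 d)/(29.53 d) = 280.4°.
The Moon trails the Sun by θ/15 = 280.4/15 ≈ 18.69 hours.
12:00 + 18.69 h ≈ 06:42 → 07:00 to the nearest hour.

07:00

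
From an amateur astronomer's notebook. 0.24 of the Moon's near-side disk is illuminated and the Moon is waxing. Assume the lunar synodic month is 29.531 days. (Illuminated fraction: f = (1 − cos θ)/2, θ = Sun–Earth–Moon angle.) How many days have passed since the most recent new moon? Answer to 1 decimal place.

Invert f = (1 − cos θ)/2 to get cos θ = 1 − 2(0.24) = 0.520, hence θ₀ = arccos 0.520 = 58.7°.
The Moon is waxing (0°–180°), so θ = 58.7° directly.
Age = 29.531 × 58.7°/360° ≈ 4.81 days.

4.8 days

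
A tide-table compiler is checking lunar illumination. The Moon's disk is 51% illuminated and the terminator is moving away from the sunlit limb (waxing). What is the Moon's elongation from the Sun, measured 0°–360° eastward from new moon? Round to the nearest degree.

From f = (1 − cos θ)/2: cos θ = 1 − 2×0.51 = -0.020; arccos → 91.1°.
Waxing ⇒ before full, so θ = 91.1°.

91°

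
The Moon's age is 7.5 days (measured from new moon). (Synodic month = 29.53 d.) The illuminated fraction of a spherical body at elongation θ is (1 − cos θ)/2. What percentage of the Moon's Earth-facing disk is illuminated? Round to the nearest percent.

Elongation θ = 360° × 7.5/29.53 ≈ 91.4°.
cos 91.4° = (-0.025), so f = (1 − (-0.025))/2 = 0.512, so 51%.

51%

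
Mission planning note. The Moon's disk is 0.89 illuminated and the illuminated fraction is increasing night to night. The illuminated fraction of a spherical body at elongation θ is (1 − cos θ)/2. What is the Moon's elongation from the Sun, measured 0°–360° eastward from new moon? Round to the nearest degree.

Invert f = (1 − cos θ)/2 to get cos θ = 1 − 2(0.89) = -0.780, hence θ₀ = arccos -0.780 = 141.3°.
The Moon is waxing (0°–180°), so θ = 141.3° directly.

141°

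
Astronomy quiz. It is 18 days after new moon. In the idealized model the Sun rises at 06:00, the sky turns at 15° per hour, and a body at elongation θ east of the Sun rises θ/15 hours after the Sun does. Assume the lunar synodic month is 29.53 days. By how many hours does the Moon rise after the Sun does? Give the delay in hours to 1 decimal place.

14.6 h

The Moon has covered 18/29.53 of its cycle, so θ ≈ 360° × 18/29.53 = 219.4°.
Delay after the Sun = 219.4° / (15°/h) ≈ 14.63 h.
So the Moon rises 14.63 h after the Sun.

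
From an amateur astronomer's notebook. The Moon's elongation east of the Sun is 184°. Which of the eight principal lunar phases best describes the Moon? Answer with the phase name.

full moon

184° lies in the full moon sector of the 8-phase cycle.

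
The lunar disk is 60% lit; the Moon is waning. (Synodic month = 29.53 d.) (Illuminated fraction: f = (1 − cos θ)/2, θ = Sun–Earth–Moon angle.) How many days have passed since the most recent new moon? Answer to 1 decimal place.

21.2 days

Invert f = (1 − cos θ)/2 to get cos θ = 1 − 2(0.60) = -0.200, hence θ₀ = arccos -0.200 = 101.5°.
Waning ⇒ past full, so θ = 360° − 101.5° = 258.5°.
That fraction of the synodic month is 258.5/360 × 29.53 d ≈ 21.20 d.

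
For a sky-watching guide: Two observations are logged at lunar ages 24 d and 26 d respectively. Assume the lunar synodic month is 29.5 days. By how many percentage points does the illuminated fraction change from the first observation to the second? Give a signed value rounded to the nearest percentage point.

θ₁ = 360° × 24/29.5 = 292.9°, f₁ = (1 − cos θ₁)/2 = 0.306.
θ₂ = 360° × 26/29.5 = 317.3°, f₂ = (1 − cos θ₂)/2 = 0.133.
Change = f₂ − f₁ = -0.173 → -17 percentage points.

-17 pp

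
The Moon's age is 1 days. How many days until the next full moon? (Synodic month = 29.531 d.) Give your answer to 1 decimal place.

13.8 days

Full moon occurs at elongation 180°, i.e. at age 29.531 × 180/360 = 14.765 d.
So 13.765 days remain (14.765 − 1).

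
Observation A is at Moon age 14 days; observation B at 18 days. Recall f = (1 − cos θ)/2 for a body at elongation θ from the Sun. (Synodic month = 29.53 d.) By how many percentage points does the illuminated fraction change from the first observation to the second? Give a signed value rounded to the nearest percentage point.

-11 percentage points

θ₁ = 360° × 14/29.53 = 170.7°, f₁ = (1 − cos θ₁)/2 = 0.993.
θ₂ = 360° × 18/29.53 = 219.4°, f₂ = (1 − cos θ₂)/2 = 0.886.
Change = f₂ − f₁ = -0.107 → -11 percentage points.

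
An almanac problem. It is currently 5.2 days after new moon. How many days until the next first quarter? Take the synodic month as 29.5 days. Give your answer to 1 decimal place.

2.2 days

First quarter is 0.25 of the way through the cycle: age 0.25 × 29.5 = 7.375 d.
So 2.175 days remain (7.375 − 5.2).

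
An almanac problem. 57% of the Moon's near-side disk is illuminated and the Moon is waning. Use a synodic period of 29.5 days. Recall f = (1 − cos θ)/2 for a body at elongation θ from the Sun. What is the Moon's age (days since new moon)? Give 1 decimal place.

21.5 days

Invert f = (1 − cos θ)/2 to get cos θ = 1 − 2(0.57) = -0.140, hence θ₀ = arccos -0.140 = 98.0°.
A waning Moon lies in 180°–360°, so θ = 360° − 98.0° = 262.0°.
Age = 29.5 × 262.0°/360° ≈ 21.47 days.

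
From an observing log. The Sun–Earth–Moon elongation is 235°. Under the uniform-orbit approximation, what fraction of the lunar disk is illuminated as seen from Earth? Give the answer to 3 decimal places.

0.787

f = (1 − cos 235°)/2 = (1 − (-0.574))/2 ≈ 0.787.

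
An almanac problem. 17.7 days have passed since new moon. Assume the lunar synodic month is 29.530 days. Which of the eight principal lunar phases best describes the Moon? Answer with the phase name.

θ ≈ 360° × 17.7/29.530 = 216°, which falls in the waning gibbous sector.

waning gibbous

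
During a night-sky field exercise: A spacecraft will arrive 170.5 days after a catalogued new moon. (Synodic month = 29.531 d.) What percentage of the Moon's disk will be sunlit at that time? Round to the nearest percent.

Reduce mod P: 170.5 − 5×29.531 = 22.84 d into the current lunation.
Phase angle: θ = 360°·(22.84 d)/(29.531 d) = 278.5°.
With cos θ = 0.148, the lit fraction is (1 − 0.148)/2 ≈ 0.426, so 43%.

43%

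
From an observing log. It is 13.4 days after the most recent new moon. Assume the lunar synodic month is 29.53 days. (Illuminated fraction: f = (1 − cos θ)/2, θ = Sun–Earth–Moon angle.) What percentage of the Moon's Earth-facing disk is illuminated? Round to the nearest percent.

98%

Elongation θ = 360° × 13.4/29.53 ≈ 163.4°.
With cos θ = (-0.958), the lit fraction is (1 − (-0.958))/2 ≈ 0.979, so 98%.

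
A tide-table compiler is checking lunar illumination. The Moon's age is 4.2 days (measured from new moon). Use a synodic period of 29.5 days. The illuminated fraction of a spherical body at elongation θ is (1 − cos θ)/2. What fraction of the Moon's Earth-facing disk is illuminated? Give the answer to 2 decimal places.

Phase angle: θ = 360°·(4.2 d)/(29.5 d) = 51.3°.
With cos θ = 0.626, the lit fraction is (1 − 0.626)/2 ≈ 0.187.

0.19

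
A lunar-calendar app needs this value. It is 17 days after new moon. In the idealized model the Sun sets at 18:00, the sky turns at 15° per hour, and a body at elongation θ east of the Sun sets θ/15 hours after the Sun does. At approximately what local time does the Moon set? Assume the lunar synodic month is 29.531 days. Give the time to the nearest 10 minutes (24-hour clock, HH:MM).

The Moon has covered 17/29.531 of its cycle, so θ ≈ 360° × 17/29.531 = 207.2°.
The Moon trails the Sun by θ/15 = 207.2/15 ≈ 13.82 hours.
18:00 + 13.816 h ≈ 07:49 → 07:50 to the nearest ten minutes.

07:50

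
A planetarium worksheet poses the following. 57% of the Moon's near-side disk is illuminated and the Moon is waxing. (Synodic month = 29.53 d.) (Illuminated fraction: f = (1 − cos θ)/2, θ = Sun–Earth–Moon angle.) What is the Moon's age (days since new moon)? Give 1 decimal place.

8.0 days

Invert f = (1 − cos θ)/2 to get cos θ = 1 − 2(0.57) = -0.140, hence θ₀ = arccos -0.140 = 98.0°.
The Moon is waxing (0°–180°), so θ = 98.0° directly.
That fraction of the synodic month is 98.0/360 × 29.53 d ≈ 8.04 d.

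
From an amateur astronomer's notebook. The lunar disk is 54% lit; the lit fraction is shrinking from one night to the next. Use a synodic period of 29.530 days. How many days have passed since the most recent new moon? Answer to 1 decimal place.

cos θ = 1 − 2f = -0.080, giving a principal value of 94.6°.
Since the Moon is past full (waning), take the reflex angle: θ = 360° − 94.6° = 265.4°.
That fraction of the synodic month is 265.4/360 × 29.530 d ≈ 21.77 d.

21.8 days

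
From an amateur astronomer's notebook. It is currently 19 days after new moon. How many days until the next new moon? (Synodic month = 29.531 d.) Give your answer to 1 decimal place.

One full lunation from the last new moon is 29.531 d; remaining = 29.531 − 19 = 10.531 d.

10.5 days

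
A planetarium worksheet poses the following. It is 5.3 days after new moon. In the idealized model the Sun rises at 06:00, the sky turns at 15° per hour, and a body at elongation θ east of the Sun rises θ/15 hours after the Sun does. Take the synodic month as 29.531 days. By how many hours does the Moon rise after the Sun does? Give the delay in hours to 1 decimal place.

Elongation θ = 360° × 5.3/29.531 ≈ 64.6°.
The Moon trails the Sun by θ/15 = 64.6/15 ≈ 4.31 hours.
So the Moon rises 4.31 h after the Sun.

4.3 h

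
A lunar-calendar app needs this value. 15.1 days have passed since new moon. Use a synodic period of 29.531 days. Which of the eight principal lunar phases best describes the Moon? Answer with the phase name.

full moon

θ ≈ 360° × 15.1/29.531 = 184°, which falls in the full moon sector.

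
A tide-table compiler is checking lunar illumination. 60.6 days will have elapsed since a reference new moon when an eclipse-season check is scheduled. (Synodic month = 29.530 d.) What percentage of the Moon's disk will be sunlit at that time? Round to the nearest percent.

3%

60.6/29.530 = 2.052 lunations, so 2 complete cycles and 1.54 d into the next.
Phase angle: θ = 360°·(1.54 d)/(29.530 d) = 18.8°.
Illuminated fraction = (1 − cos 18.8°)/2 = (1 − 0.947)/2 ≈ 0.027, so 3%.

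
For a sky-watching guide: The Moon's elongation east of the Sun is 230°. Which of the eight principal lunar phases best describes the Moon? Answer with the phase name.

230° lies in the waning gibbous sector of the 8-phase cycle.

waning gibbous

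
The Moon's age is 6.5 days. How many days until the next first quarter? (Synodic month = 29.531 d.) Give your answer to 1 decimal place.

First quarter occurs at elongation 90°, i.e. at age 29.531 × 90/360 = 7.383 d.
That is 7.383 − 6.5 = 0.883 days ahead.

0.9 days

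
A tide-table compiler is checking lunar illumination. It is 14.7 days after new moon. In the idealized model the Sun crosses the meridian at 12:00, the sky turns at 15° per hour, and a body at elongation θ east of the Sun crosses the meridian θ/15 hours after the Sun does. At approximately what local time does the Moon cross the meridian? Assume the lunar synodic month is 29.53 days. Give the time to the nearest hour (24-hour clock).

00:00

Phase angle: θ = 360°·(14.7 d)/(29.53 d) = 179.2°.
The Moon trails the Sun by θ/15 = 179.2/15 ≈ 11.95 hours.
12:00 + 11.95 h ≈ 23:57 → 00:00 to the nearest hour.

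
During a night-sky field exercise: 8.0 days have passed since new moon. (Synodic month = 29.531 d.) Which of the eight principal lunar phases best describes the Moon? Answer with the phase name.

first quarter

At 8.0/29.531 of the cycle, θ ≈ 98° — the first quarter range.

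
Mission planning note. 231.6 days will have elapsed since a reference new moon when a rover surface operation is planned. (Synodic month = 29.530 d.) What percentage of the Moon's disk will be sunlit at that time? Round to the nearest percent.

22%

231.6/29.530 = 7.843 lunations, so 7 complete cycles and 24.89 d into the next.
Phase angle: θ = 360°·(24.89 d)/(29.530 d) = 303.4°.
Illuminated fraction = (1 − cos 303.4°)/2 = (1 − 0.551)/2 ≈ 0.225, so 22%.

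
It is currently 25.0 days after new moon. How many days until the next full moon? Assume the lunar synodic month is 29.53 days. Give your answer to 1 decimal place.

Full moon is 0.5 of the way through the cycle: age 0.5 × 29.53 = 14.765 d.
This lunation's full moon (14.765 d) has passed, so add one period: 44.295 − 25.0 = 19.295 days.

19.3 days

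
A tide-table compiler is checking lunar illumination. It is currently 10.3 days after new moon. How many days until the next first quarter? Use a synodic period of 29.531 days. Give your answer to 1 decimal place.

26.6 days

First quarter is 0.25 of the way through the cycle: age 0.25 × 29.531 = 7.383 d.
Already past this cycle's first quarter; the next is at 7.383 + 29.531 = 36.914 d, so 36.914 − 10.3 = 26.614 days.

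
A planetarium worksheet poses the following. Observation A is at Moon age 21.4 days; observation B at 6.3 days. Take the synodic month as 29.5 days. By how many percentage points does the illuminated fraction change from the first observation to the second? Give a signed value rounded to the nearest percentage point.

First observation: θ = 360°·21.4/29.5 = 261.2°, so f = 0.577.
Second observation: θ = 76.9°, f = 0.387.
Δf = 0.387 − 0.577 = -0.190, i.e. -19 pp.

-19 percentage points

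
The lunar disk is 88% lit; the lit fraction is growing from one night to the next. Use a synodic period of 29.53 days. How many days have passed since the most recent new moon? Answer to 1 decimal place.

11.4 days

Invert f = (1 − cos θ)/2 to get cos θ = 1 − 2(0.88) = -0.760, hence θ₀ = arccos -0.760 = 139.5°.
Before full moon the principal value applies: θ = 139.5°.
That fraction of the synodic month is 139.5/360 × 29.53 d ≈ 11.44 d.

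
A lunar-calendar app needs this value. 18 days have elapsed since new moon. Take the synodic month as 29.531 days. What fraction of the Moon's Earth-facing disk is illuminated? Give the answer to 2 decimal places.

0.89

The Moon has covered 18/29.531 of its cycle, so θ ≈ 360° × 18/29.531 = 219.4°.
cos 219.4° = (-0.772), so f = (1 − (-0.772))/2 = 0.886.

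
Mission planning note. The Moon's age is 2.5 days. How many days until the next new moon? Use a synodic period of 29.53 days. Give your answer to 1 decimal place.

The next new moon completes the synodic month: 29.53 − 2.5 = 27.030 days.

27.0 days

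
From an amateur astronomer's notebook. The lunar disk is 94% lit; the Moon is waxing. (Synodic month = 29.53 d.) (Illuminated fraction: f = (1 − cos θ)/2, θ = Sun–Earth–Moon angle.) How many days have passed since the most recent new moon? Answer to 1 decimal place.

cos θ = 1 − 2f = -0.880, giving a principal value of 151.6°.
Waxing ⇒ before full, so θ = 151.6°.
That fraction of the synodic month is 151.6/360 × 29.53 d ≈ 12.44 d.

12.4 days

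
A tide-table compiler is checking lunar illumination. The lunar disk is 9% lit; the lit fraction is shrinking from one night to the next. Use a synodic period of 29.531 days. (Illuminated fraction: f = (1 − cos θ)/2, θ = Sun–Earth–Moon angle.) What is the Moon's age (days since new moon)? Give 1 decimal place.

Invert f = (1 − cos θ)/2 to get cos θ = 1 − 2(0.09) = 0.820, hence θ₀ = arccos 0.820 = 34.9°.
Since the Moon is past full (waning), take the reflex angle: θ = 360° − 34.9° = 325.1°.
At 360°/29.531 d per day, 325.1° corresponds to 26.67 days.

26.7 days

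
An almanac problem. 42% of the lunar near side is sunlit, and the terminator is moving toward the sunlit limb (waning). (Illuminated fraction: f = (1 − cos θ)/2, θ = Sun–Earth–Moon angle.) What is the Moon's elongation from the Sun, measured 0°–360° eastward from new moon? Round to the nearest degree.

From f = (1 − cos θ)/2: cos θ = 1 − 2×0.42 = 0.160; arccos → 80.8°.
Waning ⇒ past full, so θ = 360° − 80.8° = 279.2°.

279°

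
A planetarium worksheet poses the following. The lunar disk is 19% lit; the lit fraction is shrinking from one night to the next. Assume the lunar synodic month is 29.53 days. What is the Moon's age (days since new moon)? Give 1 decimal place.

cos θ = 1 − 2f = 0.620, giving a principal value of 51.7°.
Since the Moon is past full (waning), take the reflex angle: θ = 360° − 51.7° = 308.3°.
At 360°/29.53 d per day, 308.3° corresponds to 25.29 days.

25.3 days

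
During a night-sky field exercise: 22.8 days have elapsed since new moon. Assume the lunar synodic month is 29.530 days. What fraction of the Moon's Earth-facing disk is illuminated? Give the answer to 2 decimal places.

0.43

The Moon has covered 22.8/29.530 of its cycle, so θ ≈ 360° × 22.8/29.530 = 278.0°.
Illuminated fraction = (1 − cos 278.0°)/2 = (1 − 0.138)/2 ≈ 0.431.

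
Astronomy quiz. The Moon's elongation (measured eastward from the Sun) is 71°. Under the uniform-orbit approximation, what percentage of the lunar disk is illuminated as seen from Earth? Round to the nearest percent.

f = (1 − cos 71°)/2 = (1 − 0.326)/2 ≈ 0.337, i.e. 34%.

34%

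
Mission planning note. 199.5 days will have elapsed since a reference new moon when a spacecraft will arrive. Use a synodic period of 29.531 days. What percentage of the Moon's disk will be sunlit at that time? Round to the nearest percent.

199.5 d spans 6 complete synodic months (6 × 29.531 = 177.19 d) plus 22.31 d.
Elongation θ = 360° × 22.31/29.531 ≈ 272.0°.
Illuminated fraction = (1 − cos 272.0°)/2 = (1 − 0.035)/2 ≈ 0.482, so 48%.

48%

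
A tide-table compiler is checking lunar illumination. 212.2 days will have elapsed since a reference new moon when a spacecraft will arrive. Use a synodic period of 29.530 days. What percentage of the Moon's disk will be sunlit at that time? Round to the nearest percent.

212.2/29.530 = 7.186 lunations, so 7 complete cycles and 5.49 d into the next.
Phase angle: θ = 360°·(5.49 d)/(29.530 d) = 66.9°.
cos 66.9° = 0.392, so f = (1 − 0.392)/2 = 0.304, so 30%.

30%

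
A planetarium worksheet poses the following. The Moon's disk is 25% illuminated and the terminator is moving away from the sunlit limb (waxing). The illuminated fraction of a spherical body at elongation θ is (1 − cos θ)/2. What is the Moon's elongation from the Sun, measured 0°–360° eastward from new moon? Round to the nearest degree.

60°

cos θ = 1 − 2f = 0.500, giving a principal value of 60.0°.
Waxing ⇒ before full, so θ = 60.0°.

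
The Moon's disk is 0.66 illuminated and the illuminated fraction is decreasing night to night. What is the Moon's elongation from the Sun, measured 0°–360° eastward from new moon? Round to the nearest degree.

Invert f = (1 − cos θ)/2 to get cos θ = 1 − 2(0.66) = -0.320, hence θ₀ = arccos -0.320 = 108.7°.
Since the Moon is past full (waning), take the reflex angle: θ = 360° − 108.7° = 251.3°.

251°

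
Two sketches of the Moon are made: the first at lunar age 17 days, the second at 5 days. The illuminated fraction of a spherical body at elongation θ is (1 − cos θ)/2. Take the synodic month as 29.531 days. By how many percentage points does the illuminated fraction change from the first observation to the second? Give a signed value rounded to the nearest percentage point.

-69 pp

First observation: θ = 360°·17/29.531 = 207.2°, so f = 0.945.
Second observation: θ = 61.0°, f = 0.257.
Δf = 0.257 − 0.945 = -0.687, i.e. -69 pp.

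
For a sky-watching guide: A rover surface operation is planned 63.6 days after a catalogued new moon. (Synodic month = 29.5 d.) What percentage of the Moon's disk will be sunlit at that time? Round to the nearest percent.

Reduce mod P: 63.6 − 2×29.5 = 4.60 d into the current lunation.
Phase angle: θ = 360°·(4.60 d)/(29.5 d) = 56.1°.
Illuminated fraction = (1 − cos 56.1°)/2 = (1 − 0.557)/2 ≈ 0.221, so 22%.

22%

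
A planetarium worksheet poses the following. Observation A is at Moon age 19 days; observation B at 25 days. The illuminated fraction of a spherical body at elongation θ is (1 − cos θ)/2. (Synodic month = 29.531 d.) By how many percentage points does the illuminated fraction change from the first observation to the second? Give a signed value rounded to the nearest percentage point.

First observation: θ = 360°·19/29.531 = 231.6°, so f = 0.810.
Second observation: θ = 304.8°, f = 0.215.
Δf = 0.215 − 0.810 = -0.596, i.e. -60 pp.

-60 percentage points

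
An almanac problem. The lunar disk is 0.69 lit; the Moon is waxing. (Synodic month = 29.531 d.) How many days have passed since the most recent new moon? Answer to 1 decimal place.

9.2 days

From f = (1 − cos θ)/2: cos θ = 1 − 2×0.69 = -0.380; arccos → 112.3°.
Waxing ⇒ before full, so θ = 112.3°.
Age = 29.531 × 112.3°/360° ≈ 9.21 days.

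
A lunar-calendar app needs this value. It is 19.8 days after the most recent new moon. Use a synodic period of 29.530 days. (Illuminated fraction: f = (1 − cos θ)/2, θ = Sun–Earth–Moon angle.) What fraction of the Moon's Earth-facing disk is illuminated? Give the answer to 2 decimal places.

Phase angle: θ = 360°·(19.8 d)/(29.530 d) = 241.4°.
Illuminated fraction = (1 − cos 241.4°)/2 = (1 − (-0.479))/2 ≈ 0.739.

0.74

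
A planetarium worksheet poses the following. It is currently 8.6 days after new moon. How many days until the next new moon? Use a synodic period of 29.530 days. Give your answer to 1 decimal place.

The next new moon completes the synodic month: 29.530 − 8.6 = 20.930 days.

20.9 days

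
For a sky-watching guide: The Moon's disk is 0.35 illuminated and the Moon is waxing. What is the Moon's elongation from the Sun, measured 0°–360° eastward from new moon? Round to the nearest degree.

Invert f = (1 − cos θ)/2 to get cos θ = 1 − 2(0.35) = 0.300, hence θ₀ = arccos 0.300 = 72.5°.
The Moon is waxing (0°–180°), so θ = 72.5° directly.

73°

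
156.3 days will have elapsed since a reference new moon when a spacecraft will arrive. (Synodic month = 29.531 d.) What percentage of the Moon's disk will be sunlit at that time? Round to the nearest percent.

63%

156.3/29.531 = 5.293 lunations, so 5 complete cycles and 8.65 d into the next.
Elongation θ = 360° × 8.65/29.531 ≈ 105.4°.
With cos θ = (-0.265), the lit fraction is (1 − (-0.265))/2 ≈ 0.633, so 63%.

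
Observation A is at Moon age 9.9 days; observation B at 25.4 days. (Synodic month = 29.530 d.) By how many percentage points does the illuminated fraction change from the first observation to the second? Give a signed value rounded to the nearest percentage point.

θ₁ = 360° × 9.9/29.530 = 120.7°, f₁ = (1 − cos θ₁)/2 = 0.755.
θ₂ = 360° × 25.4/29.530 = 309.7°, f₂ = (1 − cos θ₂)/2 = 0.181.
Change = f₂ − f₁ = -0.574 → -57 percentage points.

-57 percentage points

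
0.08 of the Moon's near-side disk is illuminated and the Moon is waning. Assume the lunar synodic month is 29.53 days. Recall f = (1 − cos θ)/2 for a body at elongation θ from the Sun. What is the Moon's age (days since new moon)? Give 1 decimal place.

26.8 days

Invert f = (1 − cos θ)/2 to get cos θ = 1 − 2(0.08) = 0.840, hence θ₀ = arccos 0.840 = 32.9°.
Waning ⇒ past full, so θ = 360° − 32.9° = 327.1°.
That fraction of the synodic month is 327.1/360 × 29.53 d ≈ 26.83 d.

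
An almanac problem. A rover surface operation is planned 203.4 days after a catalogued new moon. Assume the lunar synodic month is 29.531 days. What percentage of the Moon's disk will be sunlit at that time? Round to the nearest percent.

12%

203.4/29.531 = 6.888 lunations, so 6 complete cycles and 26.21 d into the next.
Elongation θ = 360° × 26.21/29.531 ≈ 319.6°.
With cos θ = 0.761, the lit fraction is (1 − 0.761)/2 ≈ 0.119, so 12%.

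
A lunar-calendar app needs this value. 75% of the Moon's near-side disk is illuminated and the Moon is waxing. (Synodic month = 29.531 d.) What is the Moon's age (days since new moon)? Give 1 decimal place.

cos θ = 1 − 2f = -0.500, giving a principal value of 120.0°.
Waxing ⇒ before full, so θ = 120.0°.
That fraction of the synodic month is 120.0/360 × 29.531 d ≈ 9.84 d.

9.8 days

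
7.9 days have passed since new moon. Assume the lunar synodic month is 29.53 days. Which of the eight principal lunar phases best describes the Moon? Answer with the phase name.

first quarter

At 7.9/29.53 of the cycle, θ ≈ 96° — the first quarter range.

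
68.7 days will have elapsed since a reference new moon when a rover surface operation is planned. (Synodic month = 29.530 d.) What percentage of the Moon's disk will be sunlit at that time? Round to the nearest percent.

68.7/29.530 = 2.326 lunations, so 2 complete cycles and 9.64 d into the next.
Elongation θ = 360° × 9.64/29.530 ≈ 117.5°.
With cos θ = (-0.462), the lit fraction is (1 − (-0.462))/2 ≈ 0.731, so 73%.

73%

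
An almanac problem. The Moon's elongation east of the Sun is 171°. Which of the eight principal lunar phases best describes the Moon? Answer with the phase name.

171° lies in the full moon sector of the 8-phase cycle.

full moon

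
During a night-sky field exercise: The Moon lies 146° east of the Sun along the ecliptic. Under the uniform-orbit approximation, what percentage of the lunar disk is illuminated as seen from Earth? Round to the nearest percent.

cos 146° = (-0.829), so f = (1 − (-0.829))/2 = 0.915, i.e. 91%.

91%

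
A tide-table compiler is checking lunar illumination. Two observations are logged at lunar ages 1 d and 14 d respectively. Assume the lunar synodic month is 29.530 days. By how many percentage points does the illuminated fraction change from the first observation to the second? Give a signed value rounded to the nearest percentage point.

+98 pp

θ₁ = 360° × 1/29.530 = 12.2°, f₁ = (1 − cos θ₁)/2 = 0.011.
θ₂ = 360° × 14/29.530 = 170.7°, f₂ = (1 − cos θ₂)/2 = 0.993.
Change = f₂ − f₁ = +0.982 → +98 percentage points.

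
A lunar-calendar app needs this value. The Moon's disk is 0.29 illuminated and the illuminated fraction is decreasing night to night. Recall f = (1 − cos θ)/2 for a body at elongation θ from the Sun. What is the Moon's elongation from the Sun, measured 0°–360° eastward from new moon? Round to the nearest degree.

From f = (1 − cos θ)/2: cos θ = 1 − 2×0.29 = 0.420; arccos → 65.2°.
Waning ⇒ past full, so θ = 360° − 65.2° = 294.8°.

295°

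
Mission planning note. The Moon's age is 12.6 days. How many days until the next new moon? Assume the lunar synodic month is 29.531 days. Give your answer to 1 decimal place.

The next new moon completes the synodic month: 29.531 − 12.6 = 16.931 days.

16.9 days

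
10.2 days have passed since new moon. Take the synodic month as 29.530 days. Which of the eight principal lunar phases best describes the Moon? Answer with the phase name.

waxing gibbous

At 10.2/29.530 of the cycle, θ ≈ 124° — the waxing gibbous range.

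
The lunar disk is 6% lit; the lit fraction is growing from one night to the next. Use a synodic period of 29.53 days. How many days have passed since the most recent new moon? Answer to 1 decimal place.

2.3 days

From f = (1 − cos θ)/2: cos θ = 1 − 2×0.06 = 0.880; arccos → 28.4°.
Waxing ⇒ before full, so θ = 28.4°.
That fraction of the synodic month is 28.4/360 × 29.53 d ≈ 2.33 d.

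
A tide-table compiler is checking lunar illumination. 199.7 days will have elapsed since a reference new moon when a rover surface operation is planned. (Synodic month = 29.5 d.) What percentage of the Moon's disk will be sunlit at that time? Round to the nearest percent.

44%

199.7/29.5 = 6.769 lunations, so 6 complete cycles and 22.70 d into the next.
Elongation θ = 360° × 22.70/29.5 ≈ 277.0°.
Illuminated fraction = (1 − cos 277.0°)/2 = (1 − 0.122)/2 ≈ 0.439, so 44%.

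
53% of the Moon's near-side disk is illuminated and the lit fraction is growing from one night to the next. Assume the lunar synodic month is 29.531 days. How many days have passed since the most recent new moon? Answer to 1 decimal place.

7.7 days

Invert f = (1 − cos θ)/2 to get cos θ = 1 − 2(0.53) = -0.060, hence θ₀ = arccos -0.060 = 93.4°.
Waxing ⇒ before full, so θ = 93.4°.
At 360°/29.531 d per day, 93.4° corresponds to 7.66 days.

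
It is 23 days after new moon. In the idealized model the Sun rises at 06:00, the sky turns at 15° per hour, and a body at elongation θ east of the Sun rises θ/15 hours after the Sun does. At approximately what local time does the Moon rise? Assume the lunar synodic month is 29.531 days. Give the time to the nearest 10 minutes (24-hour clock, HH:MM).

Elongation θ = 360° × 23/29.531 ≈ 280.4°.
At 15° of sky rotation per hour, 280.4° corresponds to a 18.69 h lag.
06:00 + 18.692 h ≈ 00:42 → 00:40 to the nearest ten minutes.

00:40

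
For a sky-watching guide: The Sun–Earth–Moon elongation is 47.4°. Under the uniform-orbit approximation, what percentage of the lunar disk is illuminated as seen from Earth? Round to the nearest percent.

f = (1 − cos 47.4°)/2 = (1 − 0.677)/2 ≈ 0.162, i.e. 16%.

16%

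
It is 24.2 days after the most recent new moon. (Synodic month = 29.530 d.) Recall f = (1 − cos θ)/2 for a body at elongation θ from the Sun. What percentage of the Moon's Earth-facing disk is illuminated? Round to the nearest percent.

The Moon has covered 24.2/29.530 of its cycle, so θ ≈ 360° × 24.2/29.530 = 295.0°.
cos 295.0° = 0.423, so f = (1 − 0.423)/2 = 0.289, so 29%.

29%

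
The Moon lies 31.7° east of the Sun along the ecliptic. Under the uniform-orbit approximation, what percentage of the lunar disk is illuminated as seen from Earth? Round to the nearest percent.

7%

f = (1 − cos 31.7°)/2 = (1 − 0.851)/2 ≈ 0.075, i.e. 7%.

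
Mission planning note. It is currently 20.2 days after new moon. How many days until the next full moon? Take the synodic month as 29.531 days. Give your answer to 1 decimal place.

Full moon occurs at elongation 180°, i.e. at age 29.531 × 180/360 = 14.765 d.
Already past this cycle's full moon; the next is at 14.765 + 29.531 = 44.296 d, so 44.296 − 20.2 = 24.096 days.

24.1 days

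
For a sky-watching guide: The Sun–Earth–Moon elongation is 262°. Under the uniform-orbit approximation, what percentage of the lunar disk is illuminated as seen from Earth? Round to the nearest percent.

57%

f = (1 − cos 262°)/2 = (1 − (-0.139))/2 ≈ 0.570, i.e. 57%.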